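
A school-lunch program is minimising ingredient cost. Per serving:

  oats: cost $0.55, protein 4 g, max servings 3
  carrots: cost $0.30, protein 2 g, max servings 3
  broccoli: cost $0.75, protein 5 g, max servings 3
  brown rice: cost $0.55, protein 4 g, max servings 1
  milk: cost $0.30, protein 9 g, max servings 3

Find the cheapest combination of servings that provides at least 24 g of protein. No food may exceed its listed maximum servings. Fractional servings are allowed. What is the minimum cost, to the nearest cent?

Cost per g of protein: milk $0.0333, oats $0.1375, brown rice $0.1375, carrots $0.1500, broccoli $0.1500.
Take 2.667 servings of milk: +24.0 g protein for $0.80 (total $0.80, still need 0.0 g).
Filling from the cheapest source first is optimal under one linear minimum: $0.80.

$0.80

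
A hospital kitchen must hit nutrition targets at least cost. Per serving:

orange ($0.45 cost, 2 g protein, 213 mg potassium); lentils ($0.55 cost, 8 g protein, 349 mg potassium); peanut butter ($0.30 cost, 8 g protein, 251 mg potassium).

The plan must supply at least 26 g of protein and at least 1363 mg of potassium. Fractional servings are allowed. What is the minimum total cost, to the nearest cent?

$1.63

Minimising a linear cost over {protein ≥ 26, potassium ≥ 1363, servings ≥ 0} — the optimum is at a vertex, using one or two foods.
orange only: max(26/2, 1363/213) = 13 servings → $5.85.
lentils only: max(26/8, 1363/349) = 3.905 servings → $2.15.
peanut butter only: max(26/8, 1363/251) = 5.43 servings → $1.63.
orange + lentils with both tight: 1.819 servings and 2.795 servings → $2.36.
orange + peanut butter with both tight: 3.642 servings and 2.339 servings → $2.34.
lentils + peanut butter: the both-tight solution has a negative serving — not a feasible corner.
The minimum over all feasible corners is $1.63.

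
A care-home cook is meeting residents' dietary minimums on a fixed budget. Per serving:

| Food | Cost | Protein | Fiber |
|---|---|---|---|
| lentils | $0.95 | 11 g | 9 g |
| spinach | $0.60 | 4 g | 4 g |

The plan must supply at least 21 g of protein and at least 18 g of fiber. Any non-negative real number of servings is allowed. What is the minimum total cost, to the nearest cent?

Check every corner: each single food scaled to meet both minima, and each pair solved so both constraints bind.
lentils only: max(21/11, 18/9) = 2 servings → $1.90.
spinach only: max(21/4, 18/4) = 5.25 servings → $3.15.
lentils + spinach with both tight: 1.5 servings and 1.125 servings → $2.10.
So the least-cost plan costs $1.90.

$1.90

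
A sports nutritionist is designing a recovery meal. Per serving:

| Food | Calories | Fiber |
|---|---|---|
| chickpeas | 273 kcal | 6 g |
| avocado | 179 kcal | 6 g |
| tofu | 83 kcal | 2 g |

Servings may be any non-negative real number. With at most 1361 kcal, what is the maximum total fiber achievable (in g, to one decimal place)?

Fiber per kcal: avocado 0.03352, tofu 0.0241, chickpeas 0.02198.
With no serving limits, spend the whole calories allowance on avocado: 1361 kcal / 179 kcal × 6 g = 45.6 g.

45.6 g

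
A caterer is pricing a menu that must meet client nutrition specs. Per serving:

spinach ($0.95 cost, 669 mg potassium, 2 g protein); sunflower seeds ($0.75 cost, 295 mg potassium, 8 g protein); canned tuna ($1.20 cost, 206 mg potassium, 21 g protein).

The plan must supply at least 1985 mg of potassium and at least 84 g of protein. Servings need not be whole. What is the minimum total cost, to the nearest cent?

$6.29

At the optimum either one food covers both requirements or two foods hit both targets exactly; no other combination can be cheaper.
spinach only: max(1985/669, 84/2) = 42 servings → $39.90.
sunflower seeds only: max(1985/295, 84/8) = 10.5 servings → $7.88.
canned tuna only: max(1985/206, 84/21) = 9.636 servings → $11.56.
spinach + sunflower seeds with both targets exact would need a negative amount; discard.
spinach + canned tuna with both tight: 1.788 servings and 3.83 servings → $6.29.
sunflower seeds + canned tuna with both tight: 5.362 servings and 1.957 servings → $6.37.
So the least-cost plan costs $6.29.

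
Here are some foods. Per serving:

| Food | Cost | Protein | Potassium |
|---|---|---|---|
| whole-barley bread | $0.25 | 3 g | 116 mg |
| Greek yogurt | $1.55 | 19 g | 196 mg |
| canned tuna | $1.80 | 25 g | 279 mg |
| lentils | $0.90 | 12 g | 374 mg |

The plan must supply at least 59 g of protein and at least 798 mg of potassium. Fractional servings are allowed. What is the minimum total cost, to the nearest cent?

This is a tiny linear program; its minimum lies at a vertex of the feasible set. List the vertices and price them.
whole-barley bread only: max(59/3, 798/116) = 19.67 servings → $4.92.
Greek yogurt only: max(59/19, 798/196) = 4.071 servings → $6.31.
canned tuna only: max(59/25, 798/279) = 2.86 servings → $5.15.
lentils only: max(59/12, 798/374) = 4.917 servings → $4.42.
whole-barley bread + Greek yogurt with both tight: 2.226 servings and 2.754 servings → $4.82.
whole-barley bread + canned tuna with both tight: 1.691 servings and 2.157 servings → $4.31.
whole-barley bread + lentils: the both-tight solution has a negative serving — not a feasible corner.
Greek yogurt + canned tuna with both targets exact would need a negative amount; discard.
Greek yogurt + lentils with both tight: 2.627 servings and 0.7568 servings → $4.75.
canned tuna + lentils with both tight: 2.081 servings and 0.5813 servings → $4.27.
The minimum over all feasible corners is $4.27.

$4.27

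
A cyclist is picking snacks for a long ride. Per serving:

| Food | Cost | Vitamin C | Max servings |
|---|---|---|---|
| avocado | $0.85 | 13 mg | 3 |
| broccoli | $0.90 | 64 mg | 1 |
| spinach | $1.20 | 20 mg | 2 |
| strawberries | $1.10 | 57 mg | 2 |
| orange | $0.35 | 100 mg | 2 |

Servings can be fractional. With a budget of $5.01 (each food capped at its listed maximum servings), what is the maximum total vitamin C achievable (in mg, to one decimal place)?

Vitamin C per dollar: orange 285.7, broccoli 71.11, strawberries 51.82, spinach 16.67, avocado 15.29.
Take 2 servings of orange: spends $0.70, +200.0 mg vitamin C (running total 200.0 mg).
Take 1 serving of broccoli: spends $0.90, +64.0 mg vitamin C (running total 264.0 mg).
Take 2 servings of strawberries: spends $2.20, +114.0 mg vitamin C (running total 378.0 mg).
Take 1.008 servings of spinach: spends $1.21, +20.2 mg vitamin C (running total 398.2 mg).
Filling greedily by vitamin C-per-dollar is optimal for one linear limit, giving 398.2 mg.

398.2 mg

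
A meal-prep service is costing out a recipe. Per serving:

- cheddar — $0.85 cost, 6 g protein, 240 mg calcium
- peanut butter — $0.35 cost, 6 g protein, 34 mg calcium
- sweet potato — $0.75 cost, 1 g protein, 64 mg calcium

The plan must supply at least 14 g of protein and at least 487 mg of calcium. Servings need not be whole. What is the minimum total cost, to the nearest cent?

$1.81

With two linear requirements the optimum uses one or two foods; enumerate the corners.
cheddar only: max(14/6, 487/240) = 2.333 servings → $1.98.
peanut butter only: max(14/6, 487/34) = 14.32 servings → $5.01.
sweet potato only: max(14/1, 487/64) = 14 servings → $10.50.
cheddar + peanut butter with both tight: 1.979 servings and 0.3544 servings → $1.81.
cheddar + sweet potato: intersection lies outside the first quadrant.
peanut butter + sweet potato with both tight: 1.169 servings and 6.989 servings → $5.65.
The minimum over all feasible corners is $1.81.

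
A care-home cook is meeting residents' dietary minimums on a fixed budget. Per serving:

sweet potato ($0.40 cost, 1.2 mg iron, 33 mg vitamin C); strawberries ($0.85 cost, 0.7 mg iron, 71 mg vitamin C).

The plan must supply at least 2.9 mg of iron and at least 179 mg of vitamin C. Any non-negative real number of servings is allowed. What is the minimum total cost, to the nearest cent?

$2.15

sweet potato only: max(2.9/1.2, 179/33) = 5.424 servings → $2.17.
strawberries only: max(2.9/0.7, 179/71) = 4.143 servings → $3.52.
sweet potato + strawberries with both tight: 1.298 servings and 1.918 servings → $2.15.
The minimum over all feasible corners is $2.15.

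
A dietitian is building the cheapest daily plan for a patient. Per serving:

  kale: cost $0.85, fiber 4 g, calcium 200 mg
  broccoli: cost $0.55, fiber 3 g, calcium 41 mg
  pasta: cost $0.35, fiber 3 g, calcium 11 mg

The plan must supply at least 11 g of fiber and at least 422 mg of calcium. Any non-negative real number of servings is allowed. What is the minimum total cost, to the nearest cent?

An LP optimum is at a vertex; with two nutrient constraints at most two foods are used. Check each candidate.
kale only: max(11/4, 422/200) = 2.75 servings → $2.34.
broccoli only: max(11/3, 422/41) = 10.29 servings → $5.66.
pasta only: max(11/3, 422/11) = 38.36 servings → $13.43.
kale + broccoli with both tight: 1.869 servings and 1.174 servings → $2.23.
kale + pasta with both tight: 2.059 servings and 0.9209 servings → $2.07.
broccoli + pasta with both targets exact would need a negative amount; discard.
Cheapest feasible corner: $2.07.

$2.07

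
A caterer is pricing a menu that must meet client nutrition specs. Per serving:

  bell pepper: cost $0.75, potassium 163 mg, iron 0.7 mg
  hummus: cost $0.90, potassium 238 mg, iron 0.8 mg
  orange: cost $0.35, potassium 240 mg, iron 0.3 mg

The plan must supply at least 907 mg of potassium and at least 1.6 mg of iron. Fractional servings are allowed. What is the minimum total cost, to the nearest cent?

$1.80

For a min-cost LP with two ≥-constraints, a basic feasible solution has at most two positive variables.
bell pepper only: max(907/163, 1.6/0.7) = 5.564 servings → $4.17.
hummus only: max(907/238, 1.6/0.8) = 3.811 servings → $3.43.
orange only: max(907/240, 1.6/0.3) = 5.333 servings → $1.87.
bell pepper + hummus with both targets exact would need a negative amount; discard.
bell pepper + orange with both tight: 0.9395 servings and 3.141 servings → $1.80.
hummus + orange with both tight: 0.9279 servings and 2.859 servings → $1.84.
Cheapest feasible corner: $1.80.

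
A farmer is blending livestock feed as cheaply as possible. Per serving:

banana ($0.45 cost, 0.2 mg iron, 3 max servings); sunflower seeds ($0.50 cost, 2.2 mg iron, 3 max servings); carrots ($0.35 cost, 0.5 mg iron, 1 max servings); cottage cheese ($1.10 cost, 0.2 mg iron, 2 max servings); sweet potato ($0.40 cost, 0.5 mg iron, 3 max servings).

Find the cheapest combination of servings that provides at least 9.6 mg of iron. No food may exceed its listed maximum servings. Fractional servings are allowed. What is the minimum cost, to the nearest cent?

Cost per mg of iron: sunflower seeds $0.2273, carrots $0.7000, sweet potato $0.8000, banana $2.2500, cottage cheese $5.5000.
Take 3 servings of sunflower seeds: +6.6 mg iron for $1.50 (total $1.50, still need 3.0 mg).
Take 1 serving of carrots: +0.5 mg iron for $0.35 (total $1.85, still need 2.5 mg).
Take 3 servings of sweet potato: +1.5 mg iron for $1.20 (total $3.05, still need 1.0 mg).
Take 3 servings of banana: +0.6 mg iron for $1.35 (total $4.40, still need 0.4 mg).
Take 2 servings of cottage cheese: +0.4 mg iron for $2.20 (total $6.60, still need 0.0 mg).
Greedy by cheapest-per-mg is optimal for a single linear constraint, so the minimum cost is $6.60.

$6.60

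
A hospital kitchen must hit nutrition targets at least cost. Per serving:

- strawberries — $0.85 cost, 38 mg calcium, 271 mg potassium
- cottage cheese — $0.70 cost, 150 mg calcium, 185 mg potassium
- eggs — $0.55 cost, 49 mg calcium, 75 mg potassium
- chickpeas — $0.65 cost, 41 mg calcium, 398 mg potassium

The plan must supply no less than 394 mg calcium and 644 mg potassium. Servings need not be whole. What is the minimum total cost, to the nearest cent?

Compare the cost at each extreme point of the feasible region.
strawberries only: max(394/38, 644/271) = 10.37 servings → $8.81.
cottage cheese only: max(394/150, 644/185) = 3.481 servings → $2.44.
eggs only: max(394/49, 644/75) = 8.587 servings → $4.72.
chickpeas only: max(394/41, 644/398) = 9.61 servings → $6.25.
strawberries + cottage cheese with both tight: 0.7052 servings and 2.448 servings → $2.31.
strawberries + eggs with both tight: 0.1923 servings and 7.892 servings → $4.50.
strawberries + chickpeas with both targets exact would need a negative amount; discard.
cottage cheese + eggs: intersection lies outside the first quadrant.
cottage cheese + chickpeas with both tight: 2.502 servings and 0.455 servings → $2.05.
eggs + chickpeas with both tight: 7.939 servings and 0.1221 servings → $4.45.
Cheapest feasible corner: $2.05.

$2.05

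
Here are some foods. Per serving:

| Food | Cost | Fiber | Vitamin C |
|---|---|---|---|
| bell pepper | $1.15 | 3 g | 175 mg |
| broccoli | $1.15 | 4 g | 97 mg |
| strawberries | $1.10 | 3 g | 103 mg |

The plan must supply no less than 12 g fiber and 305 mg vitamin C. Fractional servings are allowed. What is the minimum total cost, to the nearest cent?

Two binding constraints pin down two serving amounts, so the optimal mix uses at most two foods. The candidates are each food alone (scaled to the tighter of fiber/vitamin C) and each pair with both constraints tight.
bell pepper only: max(12/3, 305/175) = 4 servings → $4.60.
broccoli only: max(12/4, 305/97) = 3.144 servings → $3.62.
strawberries only: max(12/3, 305/103) = 4 servings → $4.40.
bell pepper + broccoli with both tight: 0.1369 servings and 2.897 servings → $3.49.
bell pepper + strawberries with both targets exact would need a negative amount; discard.
broccoli + strawberries with both tight: 2.653 servings and 0.4628 servings → $3.56.
Cheapest feasible corner: $3.49.

$3.49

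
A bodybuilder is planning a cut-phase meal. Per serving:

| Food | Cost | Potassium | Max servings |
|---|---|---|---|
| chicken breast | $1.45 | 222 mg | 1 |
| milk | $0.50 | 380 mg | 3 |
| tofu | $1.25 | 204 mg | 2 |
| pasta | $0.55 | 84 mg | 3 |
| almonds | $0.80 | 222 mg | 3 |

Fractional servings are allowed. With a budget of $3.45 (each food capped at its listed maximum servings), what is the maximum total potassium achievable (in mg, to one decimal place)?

Potassium per dollar: milk 760, almonds 277.5, tofu 163.2, chicken breast 153.1, pasta 152.7.
Take 3 servings of milk: spends $1.50, +1140.0 mg potassium (running total 1140.0 mg).
Take 2.438 servings of almonds: spends $1.95, +541.1 mg potassium (running total 1681.1 mg).
Filling greedily by potassium-per-dollar is optimal for one linear limit, giving 1681.1 mg.

1681.1 mg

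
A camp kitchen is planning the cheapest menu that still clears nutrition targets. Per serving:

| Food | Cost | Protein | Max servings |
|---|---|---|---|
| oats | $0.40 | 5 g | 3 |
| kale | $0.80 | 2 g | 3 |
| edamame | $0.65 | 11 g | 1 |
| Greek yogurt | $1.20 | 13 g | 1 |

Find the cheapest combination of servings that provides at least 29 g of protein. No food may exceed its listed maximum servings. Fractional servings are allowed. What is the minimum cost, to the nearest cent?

Cost per g of protein: edamame $0.0591, oats $0.0800, Greek yogurt $0.0923, kale $0.4000.
Take 1 serving of edamame: +11.0 g protein for $0.65 (total $0.65, still need 18.0 g).
Take 3 servings of oats: +15.0 g protein for $1.20 (total $1.85, still need 3.0 g).
Take 0.2308 servings of Greek yogurt: +3.0 g protein for $0.28 (total $2.13, still need 0.0 g).
Greedy by cheapest-per-g is optimal for a single linear constraint, so the minimum cost is $2.13.

$2.13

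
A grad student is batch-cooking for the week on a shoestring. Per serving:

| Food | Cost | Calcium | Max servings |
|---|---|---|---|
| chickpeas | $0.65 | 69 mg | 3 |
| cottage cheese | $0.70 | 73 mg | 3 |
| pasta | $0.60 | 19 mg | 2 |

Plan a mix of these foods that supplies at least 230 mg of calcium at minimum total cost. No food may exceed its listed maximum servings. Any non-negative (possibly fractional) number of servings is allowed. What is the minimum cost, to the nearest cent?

$2.17

Cost per mg of calcium: chickpeas $0.0094, cottage cheese $0.0096, pasta $0.0316.
Take 3 servings of chickpeas: +207.0 mg calcium for $1.95 (total $1.95, still need 23.0 mg).
Take 0.3151 servings of cottage cheese: +23.0 mg calcium for $0.22 (total $2.17, still need 0.0 mg).
Greedy by cheapest-per-mg is optimal for a single linear constraint, so the minimum cost is $2.17.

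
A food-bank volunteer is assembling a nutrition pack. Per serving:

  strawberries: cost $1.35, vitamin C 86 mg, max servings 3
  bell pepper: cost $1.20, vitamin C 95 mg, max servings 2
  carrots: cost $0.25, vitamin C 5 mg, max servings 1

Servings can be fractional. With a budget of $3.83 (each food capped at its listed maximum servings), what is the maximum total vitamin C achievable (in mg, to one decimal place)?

Vitamin C per dollar: bell pepper 79.17, strawberries 63.7, carrots 20.
Take 2 servings of bell pepper: spends $2.40, +190.0 mg vitamin C (running total 190.0 mg).
Take 1.059 servings of strawberries: spends $1.43, +91.1 mg vitamin C (running total 281.1 mg).
Greedy by best ratio exhausts the cost allowance optimally: 281.1 mg.

281.1 mg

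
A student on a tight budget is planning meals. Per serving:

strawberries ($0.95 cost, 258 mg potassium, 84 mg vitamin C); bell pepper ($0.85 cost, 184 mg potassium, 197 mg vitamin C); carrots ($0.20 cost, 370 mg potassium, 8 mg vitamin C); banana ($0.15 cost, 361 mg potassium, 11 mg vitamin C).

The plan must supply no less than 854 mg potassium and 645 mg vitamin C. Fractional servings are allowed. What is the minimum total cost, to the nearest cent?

This is a tiny linear program; its minimum lies at a vertex of the feasible set. List the vertices and price them.
strawberries only: max(854/258, 645/84) = 7.679 servings → $7.29.
bell pepper only: max(854/184, 645/197) = 4.641 servings → $3.95.
carrots only: max(854/370, 645/8) = 80.62 servings → $16.12.
banana only: max(854/361, 645/11) = 58.64 servings → $8.80.
strawberries + bell pepper with both tight: 1.401 servings and 2.677 servings → $3.61.
strawberries + carrots with both targets exact would need a negative amount; discard.
strawberries + banana: intersection lies outside the first quadrant.
bell pepper + carrots with both tight: 3.246 servings and 0.6939 servings → $2.90.
bell pepper + banana with both tight: 3.234 servings and 0.7173 servings → $2.86.
carrots + banana with both targets exact would need a negative amount; discard.
The minimum over all feasible corners is $2.86.

$2.86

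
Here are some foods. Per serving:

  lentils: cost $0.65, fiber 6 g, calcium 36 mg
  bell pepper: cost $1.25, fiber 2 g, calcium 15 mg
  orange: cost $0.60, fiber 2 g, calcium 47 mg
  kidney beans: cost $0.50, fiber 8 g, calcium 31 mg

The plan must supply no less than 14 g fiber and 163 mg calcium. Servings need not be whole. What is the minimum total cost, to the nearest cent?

A basic optimal solution has at most two foods positive. Try each food alone and each pair with both targets met exactly.
lentils only: max(14/6, 163/36) = 4.528 servings → $2.94.
bell pepper only: max(14/2, 163/15) = 10.87 servings → $13.58.
orange only: max(14/2, 163/47) = 7 servings → $4.20.
kidney beans only: max(14/8, 163/31) = 5.258 servings → $2.63.
lentils + bell pepper: intersection lies outside the first quadrant.
lentils + orange with both tight: 1.581 servings and 2.257 servings → $2.38.
lentils + kidney beans with both targets exact would need a negative amount; discard.
bell pepper + orange with both tight: 5.188 servings and 1.812 servings → $7.57.
bell pepper + kidney beans: the both-tight solution has a negative serving — not a feasible corner.
orange + kidney beans with both tight: 2.771 servings and 1.057 servings → $2.19.
The minimum over all feasible corners is $2.19.

$2.19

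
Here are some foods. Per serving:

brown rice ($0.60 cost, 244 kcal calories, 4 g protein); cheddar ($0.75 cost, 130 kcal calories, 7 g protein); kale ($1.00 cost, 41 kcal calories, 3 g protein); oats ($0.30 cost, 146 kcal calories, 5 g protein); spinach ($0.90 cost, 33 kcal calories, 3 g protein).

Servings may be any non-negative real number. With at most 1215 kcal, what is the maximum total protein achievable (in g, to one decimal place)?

Protein per kcal: spinach 0.09091, kale 0.07317, cheddar 0.05385, oats 0.03425, brown rice 0.01639.
With no serving limits, spend the whole calories allowance on spinach: 1215 kcal / 33 kcal × 3 g = 110.5 g.

110.5 g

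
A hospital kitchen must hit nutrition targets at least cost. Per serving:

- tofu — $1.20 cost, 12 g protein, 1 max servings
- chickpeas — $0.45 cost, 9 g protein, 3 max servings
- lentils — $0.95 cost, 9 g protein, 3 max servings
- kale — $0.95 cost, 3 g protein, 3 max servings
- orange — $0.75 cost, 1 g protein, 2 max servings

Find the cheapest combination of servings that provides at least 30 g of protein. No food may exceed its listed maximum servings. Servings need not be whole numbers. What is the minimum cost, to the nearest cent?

Cost per g of protein: chickpeas $0.0500, tofu $0.1000, lentils $0.1056, kale $0.3167, orange $0.7500.
Take 3 servings of chickpeas: +27.0 g protein for $1.35 (total $1.35, still need 3.0 g).
Take 0.25 servings of tofu: +3.0 g protein for $0.30 (total $1.65, still need 0.0 g).
Greedy by cheapest-per-g is optimal for a single linear constraint, so the minimum cost is $1.65.

$1.65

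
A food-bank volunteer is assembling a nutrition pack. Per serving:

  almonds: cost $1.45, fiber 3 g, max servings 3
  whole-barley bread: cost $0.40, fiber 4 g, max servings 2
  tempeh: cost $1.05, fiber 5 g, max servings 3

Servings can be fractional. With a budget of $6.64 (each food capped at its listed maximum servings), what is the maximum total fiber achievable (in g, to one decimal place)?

28.6 g

Fiber per dollar: whole-barley bread 10, tempeh 4.762, almonds 2.069.
Take 2 servings of whole-barley bread: spends $0.80, +8.0 g fiber (running total 8.0 g).
Take 3 servings of tempeh: spends $3.15, +15.0 g fiber (running total 23.0 g).
Take 1.855 servings of almonds: spends $2.69, +5.6 g fiber (running total 28.6 g).
Greedy by best ratio exhausts the cost allowance optimally: 28.6 g.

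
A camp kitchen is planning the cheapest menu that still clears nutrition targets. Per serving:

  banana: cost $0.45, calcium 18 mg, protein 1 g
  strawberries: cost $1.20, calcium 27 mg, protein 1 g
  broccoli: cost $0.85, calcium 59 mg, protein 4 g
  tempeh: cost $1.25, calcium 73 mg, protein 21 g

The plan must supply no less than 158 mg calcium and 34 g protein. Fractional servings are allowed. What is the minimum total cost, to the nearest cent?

banana only: max(158/18, 34/1) = 34 servings → $15.30.
strawberries only: max(158/27, 34/1) = 34 servings → $40.80.
broccoli only: max(158/59, 34/4) = 8.5 servings → $7.22.
tempeh only: max(158/73, 34/21) = 2.164 servings → $2.71.
banana + strawberries: the both-tight solution has a negative serving — not a feasible corner.
banana + broccoli: intersection lies outside the first quadrant.
banana + tempeh with both tight: 2.741 servings and 1.489 servings → $3.09.
strawberries + broccoli: intersection lies outside the first quadrant.
strawberries + tempeh with both tight: 1.692 servings and 1.538 servings → $3.95.
broccoli + tempeh with both tight: 0.8828 servings and 1.451 servings → $2.56.
Cheapest feasible corner: $2.56.

$2.56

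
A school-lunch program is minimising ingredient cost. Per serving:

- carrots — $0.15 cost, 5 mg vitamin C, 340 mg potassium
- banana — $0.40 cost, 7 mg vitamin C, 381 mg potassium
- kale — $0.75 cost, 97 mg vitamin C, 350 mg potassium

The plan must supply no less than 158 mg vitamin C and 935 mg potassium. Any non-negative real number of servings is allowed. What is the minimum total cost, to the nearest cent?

carrots only: max(158/5, 935/340) = 31.6 servings → $4.74.
banana only: max(158/7, 935/381) = 22.57 servings → $9.03.
kale only: max(158/97, 935/350) = 2.671 servings → $2.00.
carrots + banana: intersection lies outside the first quadrant.
carrots + kale with both tight: 1.133 servings and 1.57 servings → $1.35.
banana + kale with both tight: 1.026 servings and 1.555 servings → $1.58.
So the least-cost plan costs $1.35.

$1.35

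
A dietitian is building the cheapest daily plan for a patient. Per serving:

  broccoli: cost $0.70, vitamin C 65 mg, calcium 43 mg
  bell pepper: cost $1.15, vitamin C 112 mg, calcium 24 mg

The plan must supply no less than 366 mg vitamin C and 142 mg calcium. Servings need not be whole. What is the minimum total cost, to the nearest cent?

broccoli only: max(366/65, 142/43) = 5.631 servings → $3.94.
bell pepper only: max(366/112, 142/24) = 5.917 servings → $6.80.
broccoli + bell pepper with both tight: 2.187 servings and 1.999 servings → $3.83.
So the least-cost plan costs $3.83.

$3.83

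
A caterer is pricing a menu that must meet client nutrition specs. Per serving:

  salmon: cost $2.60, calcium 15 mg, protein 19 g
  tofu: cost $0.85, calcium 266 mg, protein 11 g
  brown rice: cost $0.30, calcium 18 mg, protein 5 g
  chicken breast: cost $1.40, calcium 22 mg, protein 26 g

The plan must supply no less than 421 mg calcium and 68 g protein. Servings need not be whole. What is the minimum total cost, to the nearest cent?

Compare the cost at each extreme point of the feasible region.
salmon only: max(421/15, 68/19) = 28.07 servings → $72.97.
tofu only: max(421/266, 68/11) = 6.182 servings → $5.25.
brown rice only: max(421/18, 68/5) = 23.39 servings → $7.02.
chicken breast only: max(421/22, 68/26) = 19.14 servings → $26.79.
salmon + tofu with both tight: 2.753 servings and 1.427 servings → $8.37.
salmon + brown rice with both targets exact would need a negative amount; discard.
salmon + chicken breast: intersection lies outside the first quadrant.
tofu + brown rice with both tight: 0.7783 servings and 11.89 servings → $4.23.
tofu + chicken breast with both tight: 1.416 servings and 2.016 servings → $4.03.
brown rice + chicken breast: the both-tight solution has a negative serving — not a feasible corner.
So the least-cost plan costs $4.03.

$4.03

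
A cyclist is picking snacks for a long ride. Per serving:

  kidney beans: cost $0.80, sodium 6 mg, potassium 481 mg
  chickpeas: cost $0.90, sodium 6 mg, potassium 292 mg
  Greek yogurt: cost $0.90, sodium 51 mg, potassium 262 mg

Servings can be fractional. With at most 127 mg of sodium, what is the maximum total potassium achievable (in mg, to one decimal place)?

Potassium per mg sodium: kidney beans 80.17, chickpeas 48.67, Greek yogurt 5.137.
With no serving limits, spend the whole sodium allowance on kidney beans: 127 mg / 6 mg × 481 mg = 10181.2 mg.

10181.2 mg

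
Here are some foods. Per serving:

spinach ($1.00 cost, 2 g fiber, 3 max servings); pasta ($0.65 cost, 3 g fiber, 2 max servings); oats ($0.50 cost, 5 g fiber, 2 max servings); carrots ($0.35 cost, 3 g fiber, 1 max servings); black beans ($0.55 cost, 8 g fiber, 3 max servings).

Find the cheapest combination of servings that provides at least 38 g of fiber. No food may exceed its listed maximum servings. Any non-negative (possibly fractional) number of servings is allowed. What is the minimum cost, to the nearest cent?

Cost per g of fiber: black beans $0.0688, oats $0.1000, carrots $0.1167, pasta $0.2167, spinach $0.5000.
Take 3 servings of black beans: +24.0 g fiber for $1.65 (total $1.65, still need 14.0 g).
Take 2 servings of oats: +10.0 g fiber for $1.00 (total $2.65, still need 4.0 g).
Take 1 serving of carrots: +3.0 g fiber for $0.35 (total $3.00, still need 1.0 g).
Take 0.3333 servings of pasta: +1.0 g fiber for $0.22 (total $3.22, still need 0.0 g).
Filling from the cheapest source first is optimal under one linear minimum: $3.22.

$3.22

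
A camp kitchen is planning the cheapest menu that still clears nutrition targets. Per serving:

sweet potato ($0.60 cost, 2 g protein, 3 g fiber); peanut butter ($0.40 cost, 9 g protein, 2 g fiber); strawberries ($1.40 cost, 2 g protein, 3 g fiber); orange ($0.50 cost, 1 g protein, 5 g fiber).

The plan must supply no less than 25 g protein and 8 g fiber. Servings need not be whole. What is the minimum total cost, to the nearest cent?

$1.34

The cheapest plan sits at a corner of the feasible region — with two constraints it uses at most two foods.
sweet potato only: max(25/2, 8/3) = 12.5 servings → $7.50.
peanut butter only: max(25/9, 8/2) = 4 servings → $1.60.
strawberries only: max(25/2, 8/3) = 12.5 servings → $17.50.
orange only: max(25/1, 8/5) = 25 servings → $12.50.
sweet potato + peanut butter with both tight: 0.9565 servings and 2.565 servings → $1.60.
sweet potato + strawberries (both tight): parallel constraints — no distinct corner.
sweet potato + orange with both targets exact would need a negative amount; discard.
peanut butter + strawberries with both tight: 2.565 servings and 0.9565 servings → $2.37.
peanut butter + orange with both tight: 2.721 servings and 0.5116 servings → $1.34.
strawberries + orange with both targets exact would need a negative amount; discard.
Cheapest feasible corner: $1.34.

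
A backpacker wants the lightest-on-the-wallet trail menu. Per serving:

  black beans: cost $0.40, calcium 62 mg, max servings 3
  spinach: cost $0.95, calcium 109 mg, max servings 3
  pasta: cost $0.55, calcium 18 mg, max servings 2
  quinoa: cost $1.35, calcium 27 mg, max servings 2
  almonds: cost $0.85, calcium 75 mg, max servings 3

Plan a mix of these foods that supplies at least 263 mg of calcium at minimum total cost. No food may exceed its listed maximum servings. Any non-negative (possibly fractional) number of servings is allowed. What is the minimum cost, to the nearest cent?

$1.87

Cost per mg of calcium: black beans $0.0065, spinach $0.0087, almonds $0.0113, pasta $0.0306, quinoa $0.0500.
Take 3 servings of black beans: +186.0 mg calcium for $1.20 (total $1.20, still need 77.0 mg).
Take 0.7064 servings of spinach: +77.0 mg calcium for $0.67 (total $1.87, still need 0.0 mg).
Filling from the cheapest source first is optimal under one linear minimum: $1.87.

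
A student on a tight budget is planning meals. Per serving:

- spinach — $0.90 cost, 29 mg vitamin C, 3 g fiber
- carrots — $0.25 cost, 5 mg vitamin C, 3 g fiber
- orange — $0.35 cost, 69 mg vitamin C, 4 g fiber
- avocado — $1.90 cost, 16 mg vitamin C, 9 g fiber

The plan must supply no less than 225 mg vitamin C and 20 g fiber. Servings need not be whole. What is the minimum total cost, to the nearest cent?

A basic optimal solution has at most two foods positive. Try each food alone and each pair with both targets met exactly.
spinach only: max(225/29, 20/3) = 7.759 servings → $6.98.
carrots only: max(225/5, 20/3) = 45 servings → $11.25.
orange only: max(225/69, 20/4) = 5 servings → $1.75.
avocado only: max(225/16, 20/9) = 14.06 servings → $26.72.
spinach + carrots: the both-tight solution has a negative serving — not a feasible corner.
spinach + orange with both tight: 5.275 servings and 1.044 servings → $5.11.
spinach + avocado: intersection lies outside the first quadrant.
carrots + orange with both tight: 2.567 servings and 3.075 servings → $1.72.
carrots + avocado: intersection lies outside the first quadrant.
orange + avocado with both tight: 3.061 servings and 0.8618 servings → $2.71.
So the least-cost plan costs $1.72.

$1.72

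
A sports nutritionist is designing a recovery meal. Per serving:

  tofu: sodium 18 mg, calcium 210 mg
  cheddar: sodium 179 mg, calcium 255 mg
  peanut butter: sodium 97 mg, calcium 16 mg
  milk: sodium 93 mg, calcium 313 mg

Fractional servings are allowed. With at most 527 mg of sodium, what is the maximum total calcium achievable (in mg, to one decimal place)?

Calcium per mg sodium: tofu 11.67, milk 3.366, cheddar 1.425, peanut butter 0.1649.
With no serving limits, spend the whole sodium allowance on tofu: 527 mg / 18 mg × 210 mg = 6148.3 mg.

6148.3 mg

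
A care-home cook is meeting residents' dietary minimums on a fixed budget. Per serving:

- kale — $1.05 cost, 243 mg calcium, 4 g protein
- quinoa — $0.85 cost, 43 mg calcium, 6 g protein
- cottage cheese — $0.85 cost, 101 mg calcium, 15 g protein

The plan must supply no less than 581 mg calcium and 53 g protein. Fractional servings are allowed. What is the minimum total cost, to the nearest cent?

$3.86

A basic optimal solution has at most two foods positive. Try each food alone and each pair with both targets met exactly.
kale only: max(581/243, 53/4) = 13.25 servings → $13.91.
quinoa only: max(581/43, 53/6) = 13.51 servings → $11.48.
cottage cheese only: max(581/101, 53/15) = 5.752 servings → $4.89.
kale + quinoa with both tight: 0.9386 servings and 8.208 servings → $7.96.
kale + cottage cheese with both tight: 1.037 servings and 3.257 servings → $3.86.
quinoa + cottage cheese: the both-tight solution has a negative serving — not a feasible corner.
The minimum over all feasible corners is $3.86.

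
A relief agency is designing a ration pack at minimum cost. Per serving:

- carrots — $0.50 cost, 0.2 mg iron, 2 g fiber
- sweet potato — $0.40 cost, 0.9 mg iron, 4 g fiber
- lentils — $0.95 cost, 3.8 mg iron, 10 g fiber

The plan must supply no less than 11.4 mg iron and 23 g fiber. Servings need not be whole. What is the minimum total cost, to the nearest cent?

Two binding constraints pin down two serving amounts, so the optimal mix uses at most two foods. The candidates are each food alone (scaled to the tighter of iron/fiber) and each pair with both constraints tight.
carrots only: max(11.4/0.2, 23/2) = 57 servings → $28.50.
sweet potato only: max(11.4/0.9, 23/4) = 12.67 servings → $5.07.
lentils only: max(11.4/3.8, 23/10) = 3 servings → $2.85.
carrots + sweet potato: the both-tight solution has a negative serving — not a feasible corner.
carrots + lentils with both targets exact would need a negative amount; discard.
sweet potato + lentils with both targets exact would need a negative amount; discard.
So the least-cost plan costs $2.85.

$2.85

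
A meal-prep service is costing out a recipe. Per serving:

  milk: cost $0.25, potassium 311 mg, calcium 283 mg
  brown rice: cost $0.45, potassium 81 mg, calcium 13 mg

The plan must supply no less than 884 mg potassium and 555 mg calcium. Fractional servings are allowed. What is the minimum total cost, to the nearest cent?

$0.71

Two binding constraints pin down two serving amounts, so the optimal mix uses at most two foods. The candidates are each food alone (scaled to the tighter of potassium/calcium) and each pair with both constraints tight.
milk only: max(884/311, 555/283) = 2.842 servings → $0.71.
brown rice only: max(884/81, 555/13) = 42.69 servings → $19.21.
milk + brown rice with both tight: 1.772 servings and 4.108 servings → $2.29.
Cheapest feasible corner: $0.71.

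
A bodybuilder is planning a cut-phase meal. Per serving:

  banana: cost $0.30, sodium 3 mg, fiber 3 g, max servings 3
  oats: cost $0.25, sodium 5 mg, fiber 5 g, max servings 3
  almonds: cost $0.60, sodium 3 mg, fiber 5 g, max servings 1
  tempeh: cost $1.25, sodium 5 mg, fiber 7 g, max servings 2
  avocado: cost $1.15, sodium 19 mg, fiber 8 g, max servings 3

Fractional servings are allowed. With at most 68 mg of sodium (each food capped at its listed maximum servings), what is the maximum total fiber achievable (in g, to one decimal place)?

Fiber per mg sodium: almonds 1.667, tempeh 1.4, banana 1, oats 1, avocado 0.4211.
Take 1 serving of almonds: uses 3 mg sodium, +5.0 g fiber (running total 5.0 g).
Take 2 servings of tempeh: uses 10 mg sodium, +14.0 g fiber (running total 19.0 g).
Take 3 servings of banana: uses 9 mg sodium, +9.0 g fiber (running total 28.0 g).
Take 3 servings of oats: uses 15 mg sodium, +15.0 g fiber (running total 43.0 g).
Take 1.632 servings of avocado: uses 31 mg sodium, +13.1 g fiber (running total 56.1 g).
Filling greedily by fiber-per-mg sodium is optimal for one linear limit, giving 56.1 g.

56.1 g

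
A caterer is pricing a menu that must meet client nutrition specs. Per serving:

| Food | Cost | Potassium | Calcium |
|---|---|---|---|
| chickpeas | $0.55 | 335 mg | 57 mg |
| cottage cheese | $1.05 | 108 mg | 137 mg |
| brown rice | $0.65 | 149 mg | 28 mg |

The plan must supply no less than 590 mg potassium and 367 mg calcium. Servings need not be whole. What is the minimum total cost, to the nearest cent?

This is a tiny linear program; its minimum lies at a vertex of the feasible set. List the vertices and price them.
chickpeas only: max(590/335, 367/57) = 6.439 servings → $3.54.
cottage cheese only: max(590/108, 367/137) = 5.463 servings → $5.74.
brown rice only: max(590/149, 367/28) = 13.11 servings → $8.52.
chickpeas + cottage cheese with both tight: 1.037 servings and 2.248 servings → $2.93.
chickpeas + brown rice: intersection lies outside the first quadrant.
cottage cheese + brown rice with both tight: 2.195 servings and 2.369 servings → $3.84.
The minimum over all feasible corners is $2.93.

$2.93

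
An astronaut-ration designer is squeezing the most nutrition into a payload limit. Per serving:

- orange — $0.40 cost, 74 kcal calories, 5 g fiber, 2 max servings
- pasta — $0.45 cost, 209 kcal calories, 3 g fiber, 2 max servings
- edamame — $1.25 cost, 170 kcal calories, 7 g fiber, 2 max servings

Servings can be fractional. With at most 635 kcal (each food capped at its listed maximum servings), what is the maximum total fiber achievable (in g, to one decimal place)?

Fiber per kcal: orange 0.06757, edamame 0.04118, pasta 0.01435.
Take 2 servings of orange: uses 148 kcal, +10.0 g fiber (running total 10.0 g).
Take 2 servings of edamame: uses 340 kcal, +14.0 g fiber (running total 24.0 g).
Take 0.7033 servings of pasta: uses 147 kcal, +2.1 g fiber (running total 26.1 g).
Greedy by best ratio exhausts the calories allowance optimally: 26.1 g.

26.1 g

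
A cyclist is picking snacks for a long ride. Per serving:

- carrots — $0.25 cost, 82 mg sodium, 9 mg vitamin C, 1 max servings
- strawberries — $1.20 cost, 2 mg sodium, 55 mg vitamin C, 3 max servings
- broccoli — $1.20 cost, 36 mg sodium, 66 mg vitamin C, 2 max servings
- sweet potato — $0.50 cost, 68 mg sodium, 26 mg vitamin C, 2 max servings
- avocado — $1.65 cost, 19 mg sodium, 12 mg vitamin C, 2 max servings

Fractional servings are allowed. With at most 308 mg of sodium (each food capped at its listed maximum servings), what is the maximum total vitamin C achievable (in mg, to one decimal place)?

379.1 mg

Vitamin C per mg sodium: strawberries 27.5, broccoli 1.833, avocado 0.6316, sweet potato 0.3824, carrots 0.1098.
Take 3 servings of strawberries: uses 6 mg sodium, +165.0 mg vitamin C (running total 165.0 mg).
Take 2 servings of broccoli: uses 72 mg sodium, +132.0 mg vitamin C (running total 297.0 mg).
Take 2 servings of avocado: uses 38 mg sodium, +24.0 mg vitamin C (running total 321.0 mg).
Take 2 servings of sweet potato: uses 136 mg sodium, +52.0 mg vitamin C (running total 373.0 mg).
Take 0.6829 servings of carrots: uses 56 mg sodium, +6.1 mg vitamin C (running total 379.1 mg).
Filling greedily by vitamin C-per-mg sodium is optimal for one linear limit, giving 379.1 mg.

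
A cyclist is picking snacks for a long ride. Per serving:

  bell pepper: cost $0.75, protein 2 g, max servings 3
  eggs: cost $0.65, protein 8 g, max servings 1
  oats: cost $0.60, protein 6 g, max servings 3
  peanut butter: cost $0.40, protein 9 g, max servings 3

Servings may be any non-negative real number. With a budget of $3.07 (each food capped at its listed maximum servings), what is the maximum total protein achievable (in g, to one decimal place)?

47.2 g

Protein per dollar: peanut butter 22.5, eggs 12.31, oats 10, bell pepper 2.667.
Take 3 servings of peanut butter: spends $1.20, +27.0 g protein (running total 27.0 g).
Take 1 serving of eggs: spends $0.65, +8.0 g protein (running total 35.0 g).
Take 2.033 servings of oats: spends $1.22, +12.2 g protein (running total 47.2 g).
Filling greedily by protein-per-dollar is optimal for one linear limit, giving 47.2 g.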